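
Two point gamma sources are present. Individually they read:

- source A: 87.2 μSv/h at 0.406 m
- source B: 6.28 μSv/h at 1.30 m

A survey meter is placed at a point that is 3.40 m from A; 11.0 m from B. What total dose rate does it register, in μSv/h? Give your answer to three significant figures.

1.33 μSv/h

By superposition, sum each source's inverse-square contribution:
A: 87.2 × (0.406/3.40)² = 1.243 μSv/h
B: 6.28 × (1.30/11.0)² = 0.08771 μSv/h
Total = 1.243 + 0.08771 = 1.331 μSv/h.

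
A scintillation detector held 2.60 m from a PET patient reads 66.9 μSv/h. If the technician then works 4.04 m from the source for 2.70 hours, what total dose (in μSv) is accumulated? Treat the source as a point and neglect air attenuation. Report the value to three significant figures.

Intensity scales as (d₁/d₂)², so rate at 4.04 m:
66.9 × (2.60/4.04)² = 66.9 × 0.4142 = 27.71 μSv/h.
Dose = rate × time = 27.71 μSv/h × 2.700 h = 74.82 μSv.

74.8 μSv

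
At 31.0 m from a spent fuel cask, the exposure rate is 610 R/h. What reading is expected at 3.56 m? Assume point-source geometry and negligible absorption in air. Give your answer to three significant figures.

Applying the 1/r² law, the rate at 3.56 m is
(31.0/3.56)² = 75.83, so 610 × 75.83 = 46260 R/h.

46300 R/h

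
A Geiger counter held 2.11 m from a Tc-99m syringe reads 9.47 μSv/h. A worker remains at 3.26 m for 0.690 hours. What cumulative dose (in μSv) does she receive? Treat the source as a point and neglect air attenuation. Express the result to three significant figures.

Since intensity falls as 1/r², rate at 3.26 m:
9.47 × (2.11/3.26)² = 9.47 × 0.4189 = 3.967 μSv/h.
Dose = rate × time = 3.967 μSv/h × 0.6900 h = 2.737 μSv.

2.74 μSv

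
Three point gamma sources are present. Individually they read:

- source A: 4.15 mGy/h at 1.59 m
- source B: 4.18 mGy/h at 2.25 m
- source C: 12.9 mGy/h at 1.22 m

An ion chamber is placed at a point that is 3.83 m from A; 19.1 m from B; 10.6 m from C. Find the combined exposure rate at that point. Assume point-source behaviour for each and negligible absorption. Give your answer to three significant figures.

0.944 mGy/h

Each source contributes Iᵢ·(dᵢ/rᵢ)²; contributions add.
A: 4.15 × (1.59/3.83)² = 0.7152 mGy/h
B: 4.18 × (2.25/19.1)² = 0.05801 mGy/h
C: 12.9 × (1.22/10.6)² = 0.1709 mGy/h
Total = 0.7152 + 0.05801 + 0.1709 = 0.9441 mGy/h.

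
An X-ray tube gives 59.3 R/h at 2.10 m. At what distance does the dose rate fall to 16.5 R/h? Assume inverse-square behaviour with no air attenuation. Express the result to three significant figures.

3.98 m

Using I₁d₁² = I₂d₂², d₂ = d₁·√(I₁/I₂).
I₁/I₂ = 59.3/16.5 = 3.594, so d₂ = 2.10 × √3.594 = 3.981 m.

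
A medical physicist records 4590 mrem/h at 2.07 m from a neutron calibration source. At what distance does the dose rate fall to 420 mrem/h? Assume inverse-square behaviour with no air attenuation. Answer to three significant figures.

6.84 m

Using I₁d₁² = I₂d₂², d₂ = d₁·√(I₁/I₂).
I₁/I₂ = 4590/420 = 10.93, so d₂ = 2.07 × √10.93 = 6.844 m.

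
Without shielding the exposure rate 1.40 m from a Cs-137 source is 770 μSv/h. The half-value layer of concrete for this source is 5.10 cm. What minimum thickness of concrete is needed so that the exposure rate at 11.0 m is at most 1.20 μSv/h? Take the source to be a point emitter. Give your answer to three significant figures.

17.2 cm

At 11.0 m, distance alone gives (1.40/11.0)² = 0.01620, so 770 × 0.01620 = 12.47 μSv/h.
Further attenuation needed: 12.47/1.20 = 10.39.
n = log₂(10.39) = 3.377 half-value layers.
Thickness = 3.377 × 5.10 cm = 17.22 cm.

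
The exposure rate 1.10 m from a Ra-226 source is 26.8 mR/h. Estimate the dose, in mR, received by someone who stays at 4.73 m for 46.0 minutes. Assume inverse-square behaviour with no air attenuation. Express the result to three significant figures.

1.11 mR

Using I₁d₁² = I₂d₂², rate at 4.73 m:
26.8 × (1.10/4.73)² = 26.8 × 0.05408 = 1.449 mR/h.
Dose = rate × time = 1.449 mR/h × 0.7667 h = 1.111 mR.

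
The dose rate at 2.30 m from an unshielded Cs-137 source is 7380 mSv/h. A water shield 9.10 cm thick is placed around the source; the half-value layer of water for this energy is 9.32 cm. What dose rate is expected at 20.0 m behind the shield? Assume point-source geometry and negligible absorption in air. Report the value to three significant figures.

Distance alone: (2.30/20.0)² = 0.01322, so 7380 × 0.01322 = 97.56 mSv/h.
Shield: 9.10/9.32 = 0.9764 half-value layers → attenuation 2^(−0.9764) = 0.5082.
Combined: 97.56 × 0.5082 = 49.58 mSv/h.

49.6 mSv/h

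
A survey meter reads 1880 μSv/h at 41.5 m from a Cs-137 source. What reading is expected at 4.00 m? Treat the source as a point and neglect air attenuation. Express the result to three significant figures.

202000 μSv/h

Using I₁d₁² = I₂d₂², the rate at 4.00 m is
1880 × (41.5/4.00)² = 1880 × 107.6 = 202300 μSv/h.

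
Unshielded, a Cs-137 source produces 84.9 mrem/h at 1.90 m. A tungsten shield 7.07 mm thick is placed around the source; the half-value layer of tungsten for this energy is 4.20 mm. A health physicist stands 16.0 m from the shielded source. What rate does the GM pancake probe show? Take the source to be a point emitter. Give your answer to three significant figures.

Distance alone: (1.90/16.0)² = 0.01410, so 84.9 × 0.01410 = 1.197 mrem/h.
Shield: 7.07/4.20 = 1.683 half-value layers → attenuation 2^(−1.683) = 0.3114.
Combined: 1.197 × 0.3114 = 0.3727 mrem/h.

0.373 mrem/h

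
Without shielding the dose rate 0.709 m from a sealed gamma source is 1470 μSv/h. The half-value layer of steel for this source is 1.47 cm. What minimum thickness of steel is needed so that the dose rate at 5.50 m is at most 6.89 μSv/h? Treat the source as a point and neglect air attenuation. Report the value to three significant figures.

At 5.50 m, distance alone gives (0.709/5.50)² = 0.01662, so 1470 × 0.01662 = 24.43 μSv/h.
Further attenuation needed: 24.43/6.89 = 3.546.
n = log₂(3.546) = 1.826 half-value layers.
Thickness = 1.826 × 1.47 cm = 2.684 cm.

2.68 cm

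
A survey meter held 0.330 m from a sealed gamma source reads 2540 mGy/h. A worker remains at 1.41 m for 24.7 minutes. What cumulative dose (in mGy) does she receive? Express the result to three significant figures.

57.3 mGy

Since intensity falls as 1/r², rate at 1.41 m:
2540 × (0.330/1.41)² = 2540 × 0.05478 = 139.1 mGy/h.
Dose = rate × time = 139.1 mGy/h × 0.4117 h = 57.27 mGy.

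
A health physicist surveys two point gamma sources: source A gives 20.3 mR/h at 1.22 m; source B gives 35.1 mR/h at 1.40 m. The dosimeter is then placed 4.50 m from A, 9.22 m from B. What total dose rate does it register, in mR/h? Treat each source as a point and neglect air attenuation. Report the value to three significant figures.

2.30 mR/h

Each source contributes Iᵢ·(dᵢ/rᵢ)²; contributions add.
A: 20.3 × (1.22/4.50)² = 1.492 mR/h
B: 35.1 × (1.40/9.22)² = 0.8093 mR/h
Total = 1.492 + 0.8093 = 2.301 mR/h.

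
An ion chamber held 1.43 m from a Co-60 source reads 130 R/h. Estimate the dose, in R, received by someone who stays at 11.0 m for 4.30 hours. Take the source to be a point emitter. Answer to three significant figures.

9.45 R

Intensity scales as (d₁/d₂)², so rate at 11.0 m:
(1.43/11.0)² = 0.01690, so 130 × 0.01690 = 2.197 R/h.
Dose = rate × time = 2.197 R/h × 4.300 h = 9.447 R.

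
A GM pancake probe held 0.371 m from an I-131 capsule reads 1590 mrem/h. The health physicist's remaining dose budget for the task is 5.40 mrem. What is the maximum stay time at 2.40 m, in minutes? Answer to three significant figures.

8.53 min

Since intensity falls as 1/r², rate at 2.40 m:
1590 × (0.371/2.40)² = 1590 × 0.02390 = 38.00 mrem/h.
Stay time = 5.40 mrem ÷ 38.00 mrem/h = 0.1421 h = 8.526 min.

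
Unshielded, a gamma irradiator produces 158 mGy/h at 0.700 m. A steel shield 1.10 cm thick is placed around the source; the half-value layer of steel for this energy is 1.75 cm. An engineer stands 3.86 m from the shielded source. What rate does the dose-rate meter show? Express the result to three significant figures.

3.36 mGy/h

Distance alone: 158 × (0.700/3.86)² = 158 × 0.03289 = 5.197 mGy/h.
Shield: 1.10/1.75 = 0.6286 half-value layers → attenuation 2^(−0.6286) = 0.6468.
Combined: 5.197 × 0.6468 = 3.361 mGy/h.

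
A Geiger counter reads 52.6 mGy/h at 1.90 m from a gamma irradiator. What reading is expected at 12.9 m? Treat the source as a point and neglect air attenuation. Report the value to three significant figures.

1.14 mGy/h

Intensity scales as (d₁/d₂)², so the rate at 12.9 m is
(1.90/12.9)² = 0.02169, so 52.6 × 0.02169 = 1.141 mGy/h.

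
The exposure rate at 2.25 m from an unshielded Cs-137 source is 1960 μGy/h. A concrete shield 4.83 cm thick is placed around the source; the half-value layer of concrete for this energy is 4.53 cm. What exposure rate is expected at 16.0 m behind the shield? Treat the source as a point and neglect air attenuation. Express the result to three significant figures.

18.5 μGy/h

Distance alone: 1960 × (2.25/16.0)² = 1960 × 0.01978 = 38.77 μGy/h.
Shield: 4.83/4.53 = 1.066 half-value layers → attenuation 2^(−1.066) = 0.4776.
Combined: 38.77 × 0.4776 = 18.52 μGy/h.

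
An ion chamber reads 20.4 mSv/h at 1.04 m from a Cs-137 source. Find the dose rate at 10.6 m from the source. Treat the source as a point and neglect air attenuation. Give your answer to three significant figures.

Using I₁d₁² = I₂d₂², the rate at 10.6 m is
20.4 × (1.04/10.6)² = 20.4 × 0.009626 = 0.1964 mSv/h.

0.196 mSv/h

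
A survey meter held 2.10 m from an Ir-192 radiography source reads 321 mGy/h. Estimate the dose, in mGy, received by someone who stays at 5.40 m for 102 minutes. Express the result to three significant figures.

82.5 mGy

Since intensity falls as 1/r², rate at 5.40 m:
(2.10/5.40)² = 0.1512, so 321 × 0.1512 = 48.54 mGy/h.
Dose = rate × time = 48.54 mGy/h × 1.700 h = 82.52 mGy.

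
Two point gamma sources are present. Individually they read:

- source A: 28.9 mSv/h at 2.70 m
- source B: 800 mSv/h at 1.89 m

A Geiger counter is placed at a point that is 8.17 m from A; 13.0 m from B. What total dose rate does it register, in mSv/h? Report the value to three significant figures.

Each source contributes Iᵢ·(dᵢ/rᵢ)²; contributions add.
A: 28.9 × (2.70/8.17)² = 3.156 mSv/h
B: 800 × (1.89/13.0)² = 16.91 mSv/h
Total = 3.156 + 16.91 = 20.07 mSv/h.

20.1 mSv/h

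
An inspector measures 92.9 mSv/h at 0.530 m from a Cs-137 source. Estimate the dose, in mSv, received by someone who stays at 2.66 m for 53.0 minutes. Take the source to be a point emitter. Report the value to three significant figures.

Applying the 1/r² law, rate at 2.66 m:
(0.530/2.66)² = 0.03970, so 92.9 × 0.03970 = 3.688 mSv/h.
Dose = rate × time = 3.688 mSv/h × 0.8833 h = 3.258 mSv.

3.26 mSv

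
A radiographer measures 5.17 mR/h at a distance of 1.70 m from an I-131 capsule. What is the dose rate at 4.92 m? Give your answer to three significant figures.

By the inverse-square law, the rate at 4.92 m is
5.17 × (1.70/4.92)² = 5.17 × 0.1194 = 0.6173 mR/h.

0.617 mR/h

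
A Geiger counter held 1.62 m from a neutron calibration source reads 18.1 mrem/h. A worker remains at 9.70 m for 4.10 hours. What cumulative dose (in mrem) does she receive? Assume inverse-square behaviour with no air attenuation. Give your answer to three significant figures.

Intensity scales as (d₁/d₂)², so rate at 9.70 m:
(1.62/9.70)² = 0.02789, so 18.1 × 0.02789 = 0.5048 mrem/h.
Dose = rate × time = 0.5048 mrem/h × 4.100 h = 2.070 mrem.

2.07 mrem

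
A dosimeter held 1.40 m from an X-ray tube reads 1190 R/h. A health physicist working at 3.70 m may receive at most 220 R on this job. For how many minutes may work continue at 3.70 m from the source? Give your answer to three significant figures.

Intensity scales as (d₁/d₂)², so rate at 3.70 m:
1190 × (1.40/3.70)² = 1190 × 0.1432 = 170.4 R/h.
Stay time = 220 R ÷ 170.4 R/h = 1.291 h = 77.46 min.

77.5 min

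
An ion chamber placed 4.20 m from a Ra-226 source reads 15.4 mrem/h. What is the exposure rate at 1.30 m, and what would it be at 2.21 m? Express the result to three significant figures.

161 mrem/h; 55.6 mrem/h

Intensity scales as (d₁/d₂)², so
At 1.30 m: (4.20/1.30)² = 10.44, so 15.4 × 10.44 = 160.8 mrem/h
At 2.21 m: (1.30/2.21)² = 0.3460, so 160.8 × 0.3460 = 55.64 mrem/h.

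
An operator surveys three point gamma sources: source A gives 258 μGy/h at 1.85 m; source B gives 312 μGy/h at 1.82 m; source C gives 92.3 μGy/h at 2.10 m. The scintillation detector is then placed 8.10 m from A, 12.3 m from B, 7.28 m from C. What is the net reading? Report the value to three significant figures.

Each source contributes Iᵢ·(dᵢ/rᵢ)²; contributions add.
A: 258 × (1.85/8.10)² = 13.46 μGy/h
B: 312 × (1.82/12.3)² = 6.831 μGy/h
C: 92.3 × (2.10/7.28)² = 7.680 μGy/h
Total = 13.46 + 6.831 + 7.680 = 27.97 μGy/h.

28.0 μGy/h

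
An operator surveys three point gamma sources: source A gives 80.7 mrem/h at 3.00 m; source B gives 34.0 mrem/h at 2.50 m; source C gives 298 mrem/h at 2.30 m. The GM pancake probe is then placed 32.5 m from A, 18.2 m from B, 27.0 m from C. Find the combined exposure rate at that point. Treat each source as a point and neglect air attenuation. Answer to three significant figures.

3.49 mrem/h

By superposition, sum each source's inverse-square contribution:
A: 80.7 × (3.00/32.5)² = 0.6876 mrem/h
B: 34.0 × (2.50/18.2)² = 0.6415 mrem/h
C: 298 × (2.30/27.0)² = 2.162 mrem/h
Total = 0.6876 + 0.6415 + 2.162 = 3.491 mrem/h.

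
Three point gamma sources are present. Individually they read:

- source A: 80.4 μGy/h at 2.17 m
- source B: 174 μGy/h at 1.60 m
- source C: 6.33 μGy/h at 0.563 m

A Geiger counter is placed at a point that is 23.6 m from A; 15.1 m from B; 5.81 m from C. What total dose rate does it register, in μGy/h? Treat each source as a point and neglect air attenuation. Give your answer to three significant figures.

2.69 μGy/h

Each source contributes Iᵢ·(dᵢ/rᵢ)²; contributions add.
A: 80.4 × (2.17/23.6)² = 0.6798 μGy/h
B: 174 × (1.60/15.1)² = 1.954 μGy/h
C: 6.33 × (0.563/5.81)² = 0.05944 μGy/h
Total = 0.6798 + 1.954 + 0.05944 = 2.693 μGy/h.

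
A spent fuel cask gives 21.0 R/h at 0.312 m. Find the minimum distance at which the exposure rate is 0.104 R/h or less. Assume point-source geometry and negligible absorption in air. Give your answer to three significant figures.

4.43 m

Intensity scales as (d₁/d₂)², so d₂ = d₁·√(I₁/I₂).
I₁/I₂ = 21.0/0.104 = 201.9, so d₂ = 0.312 × √201.9 = 4.433 m.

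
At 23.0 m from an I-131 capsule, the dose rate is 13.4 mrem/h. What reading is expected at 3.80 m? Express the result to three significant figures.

Intensity scales as (d₁/d₂)², so the rate at 3.80 m is
13.4 × (23.0/3.80)² = 13.4 × 36.63 = 490.8 mrem/h.

491 mrem/h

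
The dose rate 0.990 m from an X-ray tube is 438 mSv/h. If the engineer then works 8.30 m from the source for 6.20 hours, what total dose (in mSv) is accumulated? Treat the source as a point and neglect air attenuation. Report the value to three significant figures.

38.6 mSv

Since intensity falls as 1/r², rate at 8.30 m:
(0.990/8.30)² = 0.01423, so 438 × 0.01423 = 6.233 mSv/h.
Dose = rate × time = 6.233 mSv/h × 6.200 h = 38.64 mSv.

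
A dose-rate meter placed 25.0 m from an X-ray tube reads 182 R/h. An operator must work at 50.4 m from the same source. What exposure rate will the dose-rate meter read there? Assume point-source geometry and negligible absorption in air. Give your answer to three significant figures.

44.8 R/h

By the inverse-square law, scaling from 25.0 m to 50.4 m:
182 × (25.0/50.4)² = 182 × 0.2460 = 44.77 R/h.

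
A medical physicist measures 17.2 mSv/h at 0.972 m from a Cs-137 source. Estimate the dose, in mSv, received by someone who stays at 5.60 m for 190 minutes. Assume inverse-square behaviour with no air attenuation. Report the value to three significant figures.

By the inverse-square law, rate at 5.60 m:
17.2 × (0.972/5.60)² = 17.2 × 0.03013 = 0.5182 mSv/h.
Dose = rate × time = 0.5182 mSv/h × 3.167 h = 1.641 mSv.

1.64 mSv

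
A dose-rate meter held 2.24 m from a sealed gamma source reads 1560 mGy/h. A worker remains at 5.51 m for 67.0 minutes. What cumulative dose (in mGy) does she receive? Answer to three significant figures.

288 mGy

Intensity scales as (d₁/d₂)², so rate at 5.51 m:
1560 × (2.24/5.51)² = 1560 × 0.1653 = 257.9 mGy/h.
Dose = rate × time = 257.9 mGy/h × 1.117 h = 288.1 mGy.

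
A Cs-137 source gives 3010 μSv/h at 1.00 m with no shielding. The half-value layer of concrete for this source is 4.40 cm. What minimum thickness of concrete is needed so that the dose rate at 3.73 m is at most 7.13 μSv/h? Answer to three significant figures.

At 3.73 m, distance alone gives (1.00/3.73)² = 0.07188, so 3010 × 0.07188 = 216.4 μSv/h.
Further attenuation needed: 216.4/7.13 = 30.35.
n = log₂(30.35) = 4.924 half-value layers.
Thickness = 4.924 × 4.40 cm = 21.67 cm.

21.7 cm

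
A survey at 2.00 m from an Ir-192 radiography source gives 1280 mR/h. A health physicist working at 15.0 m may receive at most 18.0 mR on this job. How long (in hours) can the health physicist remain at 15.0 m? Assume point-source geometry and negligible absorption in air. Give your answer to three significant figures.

0.791 h

Since intensity falls as 1/r², rate at 15.0 m:
1280 × (2.00/15.0)² = 1280 × 0.01778 = 22.76 mR/h.
Stay time = 18.0 mR ÷ 22.76 mR/h = 0.7909 h.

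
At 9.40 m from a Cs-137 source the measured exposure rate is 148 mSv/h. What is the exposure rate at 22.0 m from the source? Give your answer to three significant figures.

By the inverse-square law, scaling from 9.40 m to 22.0 m:
(9.40/22.0)² = 0.1826, so 148 × 0.1826 = 27.02 mSv/h.

27.0 mSv/h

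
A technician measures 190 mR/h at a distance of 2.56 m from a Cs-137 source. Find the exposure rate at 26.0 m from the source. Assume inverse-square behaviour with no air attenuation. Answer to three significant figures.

Applying the 1/r² law, the rate at 26.0 m is
190 × (2.56/26.0)² = 190 × 0.009695 = 1.842 mR/h.

1.84 mR/h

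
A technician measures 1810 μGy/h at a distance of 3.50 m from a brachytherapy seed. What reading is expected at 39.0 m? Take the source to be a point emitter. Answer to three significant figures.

Using I₁d₁² = I₂d₂², the rate at 39.0 m is
1810 × (3.50/39.0)² = 1810 × 0.008054 = 14.58 μGy/h.

14.6 μGy/h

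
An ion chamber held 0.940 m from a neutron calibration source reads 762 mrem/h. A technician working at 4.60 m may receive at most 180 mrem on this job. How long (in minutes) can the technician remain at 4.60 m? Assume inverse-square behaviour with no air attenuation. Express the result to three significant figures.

339 min

By the inverse-square law, rate at 4.60 m:
762 × (0.940/4.60)² = 762 × 0.04176 = 31.82 mrem/h.
Stay time = 180 mrem ÷ 31.82 mrem/h = 5.657 h = 339.4 min.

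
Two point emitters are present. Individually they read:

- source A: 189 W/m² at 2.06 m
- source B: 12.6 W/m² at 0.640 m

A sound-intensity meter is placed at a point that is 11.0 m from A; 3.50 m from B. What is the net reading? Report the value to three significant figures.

7.05 W/m²

Each source contributes Iᵢ·(dᵢ/rᵢ)²; contributions add.
A: 189 × (2.06/11.0)² = 6.628 W/m²
B: 12.6 × (0.640/3.50)² = 0.4213 W/m²
Total = 6.628 + 0.4213 = 7.049 W/m².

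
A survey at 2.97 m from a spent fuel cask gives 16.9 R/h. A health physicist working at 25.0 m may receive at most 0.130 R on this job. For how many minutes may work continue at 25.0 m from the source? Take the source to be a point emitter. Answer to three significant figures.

32.7 min

By the inverse-square law, rate at 25.0 m:
(2.97/25.0)² = 0.01411, so 16.9 × 0.01411 = 0.2385 R/h.
Stay time = 0.130 R ÷ 0.2385 R/h = 0.5451 h = 32.71 min.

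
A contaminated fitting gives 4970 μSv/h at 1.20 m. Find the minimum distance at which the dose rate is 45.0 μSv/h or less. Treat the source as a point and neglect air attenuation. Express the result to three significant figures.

12.6 m

Using I₁d₁² = I₂d₂², d₂ = d₁·√(I₁/I₂).
I₁/I₂ = 4970/45.0 = 110.4, so d₂ = 1.20 × √110.4 = 12.61 m.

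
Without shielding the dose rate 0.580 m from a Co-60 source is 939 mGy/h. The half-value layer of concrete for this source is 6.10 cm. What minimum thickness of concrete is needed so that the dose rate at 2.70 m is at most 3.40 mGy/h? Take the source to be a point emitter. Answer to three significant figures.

22.4 cm

At 2.70 m, distance alone gives 939 × (0.580/2.70)² = 939 × 0.04615 = 43.33 mGy/h.
Further attenuation needed: 43.33/3.40 = 12.74.
n = log₂(12.74) = 3.671 half-value layers.
Thickness = 3.671 × 6.10 cm = 22.39 cm.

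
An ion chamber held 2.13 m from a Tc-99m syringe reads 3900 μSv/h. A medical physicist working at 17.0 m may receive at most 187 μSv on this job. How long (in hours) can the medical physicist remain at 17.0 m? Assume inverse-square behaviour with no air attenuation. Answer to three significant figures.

By the inverse-square law, rate at 17.0 m:
3900 × (2.13/17.0)² = 3900 × 0.01570 = 61.23 μSv/h.
Stay time = 187 μSv ÷ 61.23 μSv/h = 3.054 h.

3.05 h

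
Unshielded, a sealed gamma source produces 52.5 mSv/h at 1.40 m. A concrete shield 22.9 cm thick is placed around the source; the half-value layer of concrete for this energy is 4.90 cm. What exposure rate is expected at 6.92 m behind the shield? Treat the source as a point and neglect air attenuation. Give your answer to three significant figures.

0.0842 mSv/h

Distance alone: (1.40/6.92)² = 0.04093, so 52.5 × 0.04093 = 2.149 mSv/h.
Shield: 22.9/4.90 = 4.673 half-value layers → attenuation 2^(−4.673) = 0.03920.
Combined: 2.149 × 0.03920 = 0.08424 mSv/h.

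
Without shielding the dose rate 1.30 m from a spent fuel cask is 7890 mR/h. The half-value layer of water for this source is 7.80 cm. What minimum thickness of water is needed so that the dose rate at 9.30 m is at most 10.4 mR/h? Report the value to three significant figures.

30.3 cm

At 9.30 m, distance alone gives 7890 × (1.30/9.30)² = 7890 × 0.01954 = 154.2 mR/h.
Further attenuation needed: 154.2/10.4 = 14.83.
n = log₂(14.83) = 3.890 half-value layers.
Thickness = 3.890 × 7.80 cm = 30.34 cm.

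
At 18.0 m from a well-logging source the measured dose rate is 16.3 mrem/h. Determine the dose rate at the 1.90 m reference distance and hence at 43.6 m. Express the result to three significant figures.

1460 mrem/h; 2.78 mrem/h

Since intensity falls as 1/r²,
At 1.90 m: 16.3 × (18.0/1.90)² = 16.3 × 89.75 = 1463 mrem/h
At 43.6 m: 1463 × (1.90/43.6)² = 1463 × 0.001899 = 2.778 mrem/h.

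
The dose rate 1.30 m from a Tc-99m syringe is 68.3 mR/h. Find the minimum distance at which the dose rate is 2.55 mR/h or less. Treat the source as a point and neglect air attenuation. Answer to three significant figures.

Intensity scales as (d₁/d₂)², so d₂ = d₁·√(I₁/I₂).
I₁/I₂ = 68.3/2.55 = 26.78, so d₂ = 1.30 × √26.78 = 6.727 m.

6.73 m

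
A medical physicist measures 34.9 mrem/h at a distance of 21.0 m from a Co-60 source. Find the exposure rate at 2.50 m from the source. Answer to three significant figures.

2460 mrem/h

Since intensity falls as 1/r², the rate at 2.50 m is
(21.0/2.50)² = 70.56, so 34.9 × 70.56 = 2463 mrem/h.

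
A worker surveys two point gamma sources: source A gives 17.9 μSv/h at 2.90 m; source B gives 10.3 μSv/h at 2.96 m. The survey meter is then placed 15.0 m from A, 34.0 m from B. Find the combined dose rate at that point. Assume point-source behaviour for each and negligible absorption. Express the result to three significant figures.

By superposition, sum each source's inverse-square contribution:
A: 17.9 × (2.90/15.0)² = 0.6691 μSv/h
B: 10.3 × (2.96/34.0)² = 0.07807 μSv/h
Total = 0.6691 + 0.07807 = 0.7472 μSv/h.

0.747 μSv/h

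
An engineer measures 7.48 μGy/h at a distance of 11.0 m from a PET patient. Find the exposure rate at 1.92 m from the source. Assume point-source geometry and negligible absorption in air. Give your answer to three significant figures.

Applying the 1/r² law, the rate at 1.92 m is
7.48 × (11.0/1.92)² = 7.48 × 32.82 = 245.5 μGy/h.

246 μGy/h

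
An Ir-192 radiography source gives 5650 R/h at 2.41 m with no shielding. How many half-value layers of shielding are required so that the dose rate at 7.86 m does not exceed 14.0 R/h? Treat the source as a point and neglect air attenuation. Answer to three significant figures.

5.25 half-value layers

At 7.86 m, distance alone gives (2.41/7.86)² = 0.09401, so 5650 × 0.09401 = 531.2 R/h.
Further attenuation needed: 531.2/14.0 = 37.94.
n = log₂(37.94) = 5.246 half-value layers.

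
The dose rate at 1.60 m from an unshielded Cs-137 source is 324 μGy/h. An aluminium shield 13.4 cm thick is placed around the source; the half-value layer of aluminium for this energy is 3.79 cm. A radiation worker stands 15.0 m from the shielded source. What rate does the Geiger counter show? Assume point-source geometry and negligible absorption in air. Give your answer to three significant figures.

0.318 μGy/h

Distance alone: (1.60/15.0)² = 0.01138, so 324 × 0.01138 = 3.687 μGy/h.
Shield: 13.4/3.79 = 3.536 half-value layers → attenuation 2^(−3.536) = 0.08621.
Combined: 3.687 × 0.08621 = 0.3179 μGy/h.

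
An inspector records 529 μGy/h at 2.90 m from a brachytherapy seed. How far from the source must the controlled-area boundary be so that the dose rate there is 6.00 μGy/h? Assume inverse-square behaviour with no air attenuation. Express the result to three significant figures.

27.2 m

Using I₁d₁² = I₂d₂², d₂ = d₁·√(I₁/I₂).
I₁/I₂ = 529/6.00 = 88.17, so d₂ = 2.90 × √88.17 = 27.23 m.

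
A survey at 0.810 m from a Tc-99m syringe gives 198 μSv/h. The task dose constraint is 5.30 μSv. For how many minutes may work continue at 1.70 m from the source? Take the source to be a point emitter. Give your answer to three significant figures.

Intensity scales as (d₁/d₂)², so rate at 1.70 m:
198 × (0.810/1.70)² = 198 × 0.2270 = 44.95 μSv/h.
Stay time = 5.30 μSv ÷ 44.95 μSv/h = 0.1179 h = 7.074 min.

7.07 min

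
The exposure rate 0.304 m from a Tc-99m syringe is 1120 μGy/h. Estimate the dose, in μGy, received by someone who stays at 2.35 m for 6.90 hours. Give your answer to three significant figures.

By the inverse-square law, rate at 2.35 m:
(0.304/2.35)² = 0.01673, so 1120 × 0.01673 = 18.74 μGy/h.
Dose = rate × time = 18.74 μGy/h × 6.900 h = 129.3 μGy.

129 μGy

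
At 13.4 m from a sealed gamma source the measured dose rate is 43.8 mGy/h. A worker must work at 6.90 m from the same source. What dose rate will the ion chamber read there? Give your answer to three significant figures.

165 mGy/h

Applying the 1/r² law, scaling from 13.4 m to 6.90 m:
43.8 × (13.4/6.90)² = 43.8 × 3.771 = 165.2 mGy/h.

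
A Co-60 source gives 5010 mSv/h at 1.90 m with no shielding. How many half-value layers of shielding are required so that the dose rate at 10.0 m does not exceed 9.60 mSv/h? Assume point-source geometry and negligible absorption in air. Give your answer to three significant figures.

4.24 half-value layers

At 10.0 m, distance alone gives 5010 × (1.90/10.0)² = 5010 × 0.03610 = 180.9 mSv/h.
Further attenuation needed: 180.9/9.60 = 18.84.
n = log₂(18.84) = 4.236 half-value layers.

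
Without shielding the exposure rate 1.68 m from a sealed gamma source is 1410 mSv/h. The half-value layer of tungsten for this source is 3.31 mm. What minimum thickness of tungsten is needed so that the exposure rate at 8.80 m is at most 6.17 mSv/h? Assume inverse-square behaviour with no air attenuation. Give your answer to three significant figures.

10.1 mm

At 8.80 m, distance alone gives (1.68/8.80)² = 0.03645, so 1410 × 0.03645 = 51.39 mSv/h.
Further attenuation needed: 51.39/6.17 = 8.329.
n = log₂(8.329) = 3.058 half-value layers.
Thickness = 3.058 × 3.31 mm = 10.12 mm.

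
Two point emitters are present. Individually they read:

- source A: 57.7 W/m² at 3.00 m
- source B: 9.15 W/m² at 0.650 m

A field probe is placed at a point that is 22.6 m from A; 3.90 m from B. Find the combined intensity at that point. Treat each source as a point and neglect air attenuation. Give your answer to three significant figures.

1.27 W/m²

By superposition, sum each source's inverse-square contribution:
A: 57.7 × (3.00/22.6)² = 1.017 W/m²
B: 9.15 × (0.650/3.90)² = 0.2542 W/m²
Total = 1.017 + 0.2542 = 1.271 W/m².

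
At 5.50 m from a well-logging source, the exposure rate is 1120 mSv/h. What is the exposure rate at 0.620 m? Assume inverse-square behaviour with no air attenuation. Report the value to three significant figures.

88100 mSv/h

By the inverse-square law, the rate at 0.620 m is
(5.50/0.620)² = 78.69, so 1120 × 78.69 = 88130 mSv/h.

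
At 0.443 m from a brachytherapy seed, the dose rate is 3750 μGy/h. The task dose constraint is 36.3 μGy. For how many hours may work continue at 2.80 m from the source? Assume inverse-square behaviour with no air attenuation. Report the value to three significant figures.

0.387 h

Applying the 1/r² law, rate at 2.80 m:
3750 × (0.443/2.80)² = 3750 × 0.02503 = 93.86 μGy/h.
Stay time = 36.3 μGy ÷ 93.86 μGy/h = 0.3867 h.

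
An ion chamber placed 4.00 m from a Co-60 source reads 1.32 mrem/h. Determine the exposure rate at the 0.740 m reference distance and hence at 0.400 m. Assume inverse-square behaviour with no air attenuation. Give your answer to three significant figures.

38.6 mrem/h; 132 mrem/h

Using I₁d₁² = I₂d₂²,
At 0.740 m: (4.00/0.740)² = 29.22, so 1.32 × 29.22 = 38.57 mrem/h
At 0.400 m: 38.57 × (0.740/0.400)² = 38.57 × 3.422 = 132.0 mrem/h.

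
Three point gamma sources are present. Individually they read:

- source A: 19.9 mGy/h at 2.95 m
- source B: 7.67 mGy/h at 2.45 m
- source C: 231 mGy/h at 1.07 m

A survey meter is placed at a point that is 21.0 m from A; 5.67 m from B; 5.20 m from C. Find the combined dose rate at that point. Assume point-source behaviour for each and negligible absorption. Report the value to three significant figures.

Each source contributes Iᵢ·(dᵢ/rᵢ)²; contributions add.
A: 19.9 × (2.95/21.0)² = 0.3927 mGy/h
B: 7.67 × (2.45/5.67)² = 1.432 mGy/h
C: 231 × (1.07/5.20)² = 9.781 mGy/h
Total = 0.3927 + 1.432 + 9.781 = 11.61 mGy/h.

11.6 mGy/h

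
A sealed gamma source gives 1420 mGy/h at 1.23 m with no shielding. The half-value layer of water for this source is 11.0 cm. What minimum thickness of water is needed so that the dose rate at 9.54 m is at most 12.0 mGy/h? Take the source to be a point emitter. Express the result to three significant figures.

10.7 cm

At 9.54 m, distance alone gives (1.23/9.54)² = 0.01662, so 1420 × 0.01662 = 23.60 mGy/h.
Further attenuation needed: 23.60/12.0 = 1.967.
n = log₂(1.967) = 0.9760 half-value layers.
Thickness = 0.9760 × 11.0 cm = 10.74 cm.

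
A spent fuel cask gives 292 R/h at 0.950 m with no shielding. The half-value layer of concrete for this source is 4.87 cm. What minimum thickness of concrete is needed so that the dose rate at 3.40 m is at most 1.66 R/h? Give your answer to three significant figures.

At 3.40 m, distance alone gives (0.950/3.40)² = 0.07807, so 292 × 0.07807 = 22.80 R/h.
Further attenuation needed: 22.80/1.66 = 13.73.
n = log₂(13.73) = 3.779 half-value layers.
Thickness = 3.779 × 4.87 cm = 18.40 cm.

18.4 cm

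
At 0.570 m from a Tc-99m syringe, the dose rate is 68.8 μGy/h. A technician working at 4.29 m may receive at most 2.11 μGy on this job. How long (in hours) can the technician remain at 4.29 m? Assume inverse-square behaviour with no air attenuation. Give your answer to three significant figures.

Applying the 1/r² law, rate at 4.29 m:
(0.570/4.29)² = 0.01765, so 68.8 × 0.01765 = 1.214 μGy/h.
Stay time = 2.11 μGy ÷ 1.214 μGy/h = 1.738 h.

1.74 h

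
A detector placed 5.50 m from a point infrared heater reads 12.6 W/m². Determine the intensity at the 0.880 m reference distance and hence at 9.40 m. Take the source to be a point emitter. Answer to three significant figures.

492 W/m²; 4.31 W/m²

Intensity scales as (d₁/d₂)², so
At 0.880 m: (5.50/0.880)² = 39.06, so 12.6 × 39.06 = 492.2 W/m²
At 9.40 m: 492.2 × (0.880/9.40)² = 492.2 × 0.008764 = 4.314 W/m².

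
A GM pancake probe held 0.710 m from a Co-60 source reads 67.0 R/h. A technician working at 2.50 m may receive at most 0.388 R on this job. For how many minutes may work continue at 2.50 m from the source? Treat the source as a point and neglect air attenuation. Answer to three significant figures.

4.31 min

Applying the 1/r² law, rate at 2.50 m:
(0.710/2.50)² = 0.08066, so 67.0 × 0.08066 = 5.404 R/h.
Stay time = 0.388 R ÷ 5.404 R/h = 0.07180 h = 4.308 min.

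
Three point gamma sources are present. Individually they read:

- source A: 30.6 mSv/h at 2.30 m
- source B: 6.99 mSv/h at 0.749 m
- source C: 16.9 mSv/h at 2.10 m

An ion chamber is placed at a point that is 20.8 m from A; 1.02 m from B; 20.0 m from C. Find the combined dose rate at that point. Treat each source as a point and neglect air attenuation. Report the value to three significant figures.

4.33 mSv/h

Each source contributes Iᵢ·(dᵢ/rᵢ)²; contributions add.
A: 30.6 × (2.30/20.8)² = 0.3742 mSv/h
B: 6.99 × (0.749/1.02)² = 3.769 mSv/h
C: 16.9 × (2.10/20.0)² = 0.1863 mSv/h
Total = 0.3742 + 3.769 + 0.1863 = 4.330 mSv/h.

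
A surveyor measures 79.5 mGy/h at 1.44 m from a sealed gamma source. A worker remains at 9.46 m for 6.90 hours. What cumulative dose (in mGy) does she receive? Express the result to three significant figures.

Since intensity falls as 1/r², rate at 9.46 m:
(1.44/9.46)² = 0.02317, so 79.5 × 0.02317 = 1.842 mGy/h.
Dose = rate × time = 1.842 mGy/h × 6.900 h = 12.71 mGy.

12.7 mGy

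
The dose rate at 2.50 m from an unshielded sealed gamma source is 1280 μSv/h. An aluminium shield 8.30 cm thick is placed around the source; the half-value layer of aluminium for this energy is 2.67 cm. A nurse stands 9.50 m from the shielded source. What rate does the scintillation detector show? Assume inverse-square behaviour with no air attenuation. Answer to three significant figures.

Distance alone: (2.50/9.50)² = 0.06925, so 1280 × 0.06925 = 88.64 μSv/h.
Shield: 8.30/2.67 = 3.109 half-value layers → attenuation 2^(−3.109) = 0.1159.
Combined: 88.64 × 0.1159 = 10.27 μSv/h.

10.3 μSv/h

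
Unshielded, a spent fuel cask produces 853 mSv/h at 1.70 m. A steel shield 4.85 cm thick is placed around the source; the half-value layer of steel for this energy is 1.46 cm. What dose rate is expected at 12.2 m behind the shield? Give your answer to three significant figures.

1.66 mSv/h

Distance alone: (1.70/12.2)² = 0.01942, so 853 × 0.01942 = 16.57 mSv/h.
Shield: 4.85/1.46 = 3.322 half-value layers → attenuation 2^(−3.322) = 0.1000.
Combined: 16.57 × 0.1000 = 1.657 mSv/h.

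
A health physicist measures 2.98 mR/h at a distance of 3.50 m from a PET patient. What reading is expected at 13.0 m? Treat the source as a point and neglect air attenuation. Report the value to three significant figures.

0.216 mR/h

By the inverse-square law, the rate at 13.0 m is
(3.50/13.0)² = 0.07249, so 2.98 × 0.07249 = 0.2160 mR/h.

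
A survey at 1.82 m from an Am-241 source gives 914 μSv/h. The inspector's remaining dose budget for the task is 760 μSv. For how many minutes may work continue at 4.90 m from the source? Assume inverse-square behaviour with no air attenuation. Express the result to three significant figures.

362 min

Since intensity falls as 1/r², rate at 4.90 m:
(1.82/4.90)² = 0.1380, so 914 × 0.1380 = 126.1 μSv/h.
Stay time = 760 μSv ÷ 126.1 μSv/h = 6.027 h = 361.6 min.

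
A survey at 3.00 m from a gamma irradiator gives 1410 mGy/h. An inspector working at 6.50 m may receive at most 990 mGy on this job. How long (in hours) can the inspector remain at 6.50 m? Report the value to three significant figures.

Using I₁d₁² = I₂d₂², rate at 6.50 m:
1410 × (3.00/6.50)² = 1410 × 0.2130 = 300.3 mGy/h.
Stay time = 990 mGy ÷ 300.3 mGy/h = 3.297 h.

3.30 h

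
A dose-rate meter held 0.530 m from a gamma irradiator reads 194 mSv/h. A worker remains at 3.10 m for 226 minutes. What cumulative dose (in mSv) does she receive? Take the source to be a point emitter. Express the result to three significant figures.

Applying the 1/r² law, rate at 3.10 m:
(0.530/3.10)² = 0.02923, so 194 × 0.02923 = 5.671 mSv/h.
Dose = rate × time = 5.671 mSv/h × 3.767 h = 21.36 mSv.

21.4 mSv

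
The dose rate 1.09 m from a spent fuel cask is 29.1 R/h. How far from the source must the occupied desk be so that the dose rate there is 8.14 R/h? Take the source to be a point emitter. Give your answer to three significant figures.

By the inverse-square law, d₂ = d₁·√(I₁/I₂).
I₁/I₂ = 29.1/8.14 = 3.575, so d₂ = 1.09 × √3.575 = 2.061 m.

2.06 m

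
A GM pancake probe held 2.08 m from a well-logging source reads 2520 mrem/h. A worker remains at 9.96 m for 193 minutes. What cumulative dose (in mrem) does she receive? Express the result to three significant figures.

354 mrem

Using I₁d₁² = I₂d₂², rate at 9.96 m:
(2.08/9.96)² = 0.04361, so 2520 × 0.04361 = 109.9 mrem/h.
Dose = rate × time = 109.9 mrem/h × 3.217 h = 353.5 mrem.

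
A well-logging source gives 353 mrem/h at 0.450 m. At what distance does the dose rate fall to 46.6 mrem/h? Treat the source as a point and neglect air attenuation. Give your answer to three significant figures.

1.24 m

Since intensity falls as 1/r², d₂ = d₁·√(I₁/I₂).
I₁/I₂ = 353/46.6 = 7.575, so d₂ = 0.450 × √7.575 = 1.239 m.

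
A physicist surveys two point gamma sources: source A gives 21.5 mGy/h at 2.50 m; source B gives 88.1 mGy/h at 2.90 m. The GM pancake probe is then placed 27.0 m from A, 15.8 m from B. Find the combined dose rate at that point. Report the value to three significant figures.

3.15 mGy/h

Each source contributes Iᵢ·(dᵢ/rᵢ)²; contributions add.
A: 21.5 × (2.50/27.0)² = 0.1843 mGy/h
B: 88.1 × (2.90/15.8)² = 2.968 mGy/h
Total = 0.1843 + 2.968 = 3.152 mGy/h.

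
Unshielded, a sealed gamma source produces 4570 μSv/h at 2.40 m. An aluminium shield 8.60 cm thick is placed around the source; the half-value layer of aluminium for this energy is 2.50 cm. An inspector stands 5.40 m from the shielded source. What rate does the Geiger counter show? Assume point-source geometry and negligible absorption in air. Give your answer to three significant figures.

83.2 μSv/h

Distance alone: 4570 × (2.40/5.40)² = 4570 × 0.1975 = 902.6 μSv/h.
Shield: 8.60/2.50 = 3.440 half-value layers → attenuation 2^(−3.440) = 0.09214.
Combined: 902.6 × 0.09214 = 83.17 μSv/h.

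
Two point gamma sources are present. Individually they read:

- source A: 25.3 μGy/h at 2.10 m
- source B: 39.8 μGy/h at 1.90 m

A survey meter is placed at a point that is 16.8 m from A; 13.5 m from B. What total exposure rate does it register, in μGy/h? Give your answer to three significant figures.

1.18 μGy/h

Each source contributes Iᵢ·(dᵢ/rᵢ)²; contributions add.
A: 25.3 × (2.10/16.8)² = 0.3953 μGy/h
B: 39.8 × (1.90/13.5)² = 0.7884 μGy/h
Total = 0.3953 + 0.7884 = 1.184 μGy/h.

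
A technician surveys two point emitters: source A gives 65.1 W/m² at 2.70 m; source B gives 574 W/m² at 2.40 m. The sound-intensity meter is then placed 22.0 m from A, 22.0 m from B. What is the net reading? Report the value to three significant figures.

By superposition, sum each source's inverse-square contribution:
A: 65.1 × (2.70/22.0)² = 0.9805 W/m²
B: 574 × (2.40/22.0)² = 6.831 W/m²
Total = 0.9805 + 6.831 = 7.812 W/m².

7.81 W/m²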